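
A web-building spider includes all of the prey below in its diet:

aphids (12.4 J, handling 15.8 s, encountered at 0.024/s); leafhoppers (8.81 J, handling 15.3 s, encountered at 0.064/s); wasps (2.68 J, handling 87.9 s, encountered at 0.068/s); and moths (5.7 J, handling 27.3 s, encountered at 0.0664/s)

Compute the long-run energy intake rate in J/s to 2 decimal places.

Energy encountered per unit search time: 0.024×12.4 + 0.064×8.81 + 0.068×2.68 + 0.0664×5.7 = 1.422 J/s.
Handling time per unit search time: 0.024×15.8 + 0.064×15.3 + 0.068×87.9 + 0.0664×27.3 = 9.148.
Rate = 1.422/(1 + 9.148) = 0.1401 J/s.

0.14 J/s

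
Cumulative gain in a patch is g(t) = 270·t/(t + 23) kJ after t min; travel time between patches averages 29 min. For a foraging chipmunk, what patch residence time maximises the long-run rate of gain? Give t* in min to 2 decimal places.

25.83 min

Maximise g(t)/(T+t): set derivative to zero → g'(t)(T+t) = g(t).
g'(t) = 270·23/(t + 23)². Setting 270·23/(t+23)² = 270t/[(t+23)(29+t)] gives 23(29+t) = t(t+23), so t² = 23×29 = 667.
t* = √667 = 25.83 min.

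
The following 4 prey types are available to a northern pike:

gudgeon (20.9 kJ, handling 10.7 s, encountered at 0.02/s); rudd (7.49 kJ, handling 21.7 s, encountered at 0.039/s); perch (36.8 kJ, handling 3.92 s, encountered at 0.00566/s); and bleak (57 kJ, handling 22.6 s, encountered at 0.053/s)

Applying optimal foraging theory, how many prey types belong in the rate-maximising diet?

3

E/h in descending order: perch 9.39, bleak 2.52, gudgeon 1.95, rudd 0.345 kJ/s. The optimal diet is the largest prefix of this list for which every included type satisfies E_i/h_i > R on the types above it.
Rate on top 1: 0.2038. bleak: 2.52 > 0.2038 → include.
Rate on top 2: 1.455. gudgeon: 1.95 > 1.455 → include.
Rate on top 3: 1.498. rudd: 0.345 < 1.498 → exclude; stop.
Optimal diet: perch, bleak, gudgeon — 3 of 4 types.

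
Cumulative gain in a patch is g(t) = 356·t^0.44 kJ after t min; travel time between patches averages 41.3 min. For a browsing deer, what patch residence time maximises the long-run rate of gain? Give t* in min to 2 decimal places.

32.45 min

By the marginal value theorem, leave when the instantaneous gain rate g'(t) equals the habitat-wide average g(t)/(T + t).
g'(t) = 0.44·356·t^-0.56. Setting 0.44·356·t^-0.56 = 356·t^0.44/(41.3+t) gives 0.44(41.3+t) = t, so 0.56·t = 0.44×41.3.
t* = 0.44×41.3/0.56 = 32.45 min.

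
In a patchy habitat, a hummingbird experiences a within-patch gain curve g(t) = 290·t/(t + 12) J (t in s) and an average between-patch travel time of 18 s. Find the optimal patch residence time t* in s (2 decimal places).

14.70 s

Maximise g(t)/(T+t): set derivative to zero → g'(t)(T+t) = g(t).
g'(t) = 290·12/(t + 12)². Setting 290·12/(t+12)² = 290t/[(t+12)(18+t)] gives 12(18+t) = t(t+12), so t² = 12×18 = 216.
t* = √216 = 14.7 s.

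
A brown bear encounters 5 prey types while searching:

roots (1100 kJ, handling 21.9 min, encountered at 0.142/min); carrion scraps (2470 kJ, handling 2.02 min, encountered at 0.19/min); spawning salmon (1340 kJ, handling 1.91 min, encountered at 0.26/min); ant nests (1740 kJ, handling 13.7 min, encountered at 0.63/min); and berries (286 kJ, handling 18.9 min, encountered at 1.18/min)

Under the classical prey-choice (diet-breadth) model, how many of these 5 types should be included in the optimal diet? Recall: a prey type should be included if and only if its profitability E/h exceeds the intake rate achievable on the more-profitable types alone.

2

E/h in descending order: carrion scraps 1.22e+03, spawning salmon 702, ant nests 127, roots 50.2, berries 15.1 kJ/min. The optimal diet is the largest prefix of this list for which every included type satisfies E_i/h_i > R on the types above it.
Rate on top 1: 339.1. spawning salmon: 702 > 339.1 → include.
Rate on top 2: 434.9. ant nests: 127 < 434.9 → exclude; stop.
Optimal diet: carrion scraps, spawning salmon — 2 of 5 types.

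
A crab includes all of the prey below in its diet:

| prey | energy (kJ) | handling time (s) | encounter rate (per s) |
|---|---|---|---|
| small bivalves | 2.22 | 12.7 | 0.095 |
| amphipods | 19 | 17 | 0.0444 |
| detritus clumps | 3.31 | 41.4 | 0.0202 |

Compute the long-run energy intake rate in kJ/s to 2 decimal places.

0.30 kJ/s

R = Σλ_iE_i / (1 + Σλ_ih_i)
Numerator: 0.095×2.22 + 0.0444×19 + 0.0202×3.31 = 1.121
Denominator: 1 + 0.095×12.7 + 0.0444×17 + 0.0202×41.4 = 3.798
R = 1.121/3.798 = 0.2953 kJ/s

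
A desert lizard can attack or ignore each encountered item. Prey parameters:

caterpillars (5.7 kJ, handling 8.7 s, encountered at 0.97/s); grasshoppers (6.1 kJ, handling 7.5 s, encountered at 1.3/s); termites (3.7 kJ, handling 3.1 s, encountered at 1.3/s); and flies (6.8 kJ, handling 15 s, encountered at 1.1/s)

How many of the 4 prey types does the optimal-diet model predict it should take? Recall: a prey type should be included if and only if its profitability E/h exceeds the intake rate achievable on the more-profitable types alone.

1

Profitabilities (E/h, kJ/s): termites 1.19, grasshoppers 0.813, caterpillars 0.655, flies 0.453. Add prey in this order while the next type's profitability exceeds the intake rate on those already taken.
Rate on top 1: 0.9563. grasshoppers: 0.813 < 0.9563 → exclude; stop.
Optimal diet: termites — 1 of 4 types.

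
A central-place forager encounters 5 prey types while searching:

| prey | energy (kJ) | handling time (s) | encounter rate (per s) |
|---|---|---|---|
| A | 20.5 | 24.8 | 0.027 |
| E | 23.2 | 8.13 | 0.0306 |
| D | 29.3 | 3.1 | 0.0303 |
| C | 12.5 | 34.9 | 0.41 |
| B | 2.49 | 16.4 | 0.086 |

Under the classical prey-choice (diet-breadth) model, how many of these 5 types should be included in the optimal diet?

Profitabilities (E/h, kJ/s): D 9.45, E 2.85, A 0.827, C 0.358, B 0.152. Add prey in this order while the next type's profitability exceeds the intake rate on those already taken.
Rate on top 1: 0.8116. E: 2.85 > 0.8116 → include.
Rate on top 2: 1.19. A: 0.827 < 1.19 → exclude; stop.
Optimal diet: D, E — 2 of 5 types.

2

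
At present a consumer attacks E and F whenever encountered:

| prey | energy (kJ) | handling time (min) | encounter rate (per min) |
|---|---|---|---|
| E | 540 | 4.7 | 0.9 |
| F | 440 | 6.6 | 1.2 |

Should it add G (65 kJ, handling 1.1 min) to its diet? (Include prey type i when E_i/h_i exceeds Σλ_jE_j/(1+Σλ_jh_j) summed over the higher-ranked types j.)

On E and F alone, R = ΣλE/(1+Σλh) = 1014/13.15 = 77.11 kJ/min.
G: E/h = 65/1.1 = 59.09 kJ/min.
59.09 < 77.11, so adding G would lower the average — exclude it.

No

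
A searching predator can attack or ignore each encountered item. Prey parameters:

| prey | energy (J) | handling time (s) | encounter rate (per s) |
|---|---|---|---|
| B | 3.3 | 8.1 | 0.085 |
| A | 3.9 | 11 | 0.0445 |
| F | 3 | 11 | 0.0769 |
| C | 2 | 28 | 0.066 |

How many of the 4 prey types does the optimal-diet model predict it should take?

Rank by E/h (J/s): B 0.407, A 0.355, F 0.273, C 0.0714. Include each in turn until the next type's E/h falls below the running intake rate.
Rate on top 1: 0.1661. A: 0.355 > 0.1661 → include.
Rate on top 2: 0.2085. F: 0.273 > 0.2085 → include.
Rate on top 3: 0.2264. C: 0.0714 < 0.2264 → exclude; stop.
Optimal diet: B, A, F — 3 of 4 types.

3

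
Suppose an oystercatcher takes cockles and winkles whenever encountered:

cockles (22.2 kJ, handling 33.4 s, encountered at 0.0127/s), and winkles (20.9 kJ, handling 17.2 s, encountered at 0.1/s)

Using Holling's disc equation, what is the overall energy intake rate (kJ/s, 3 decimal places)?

0.754 kJ/s

Energy encountered per unit search time: 0.0127×22.2 + 0.1×20.9 = 2.372 kJ/s.
Handling time per unit search time: 0.0127×33.4 + 0.1×17.2 = 2.144.
Rate = 2.372/(1 + 2.144) = 0.7544 kJ/s.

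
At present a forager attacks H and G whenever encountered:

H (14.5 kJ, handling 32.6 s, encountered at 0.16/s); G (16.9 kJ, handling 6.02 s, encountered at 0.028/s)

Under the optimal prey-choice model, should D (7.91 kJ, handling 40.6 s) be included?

Intake rate on the current diet: R = (0.16×14.5 + 0.028×16.9) / (1 + 0.16×32.6 + 0.028×6.02) = 2.793/6.385 = 0.4375 kJ/s.
Profitability of D: 7.91/40.6 = 0.1948 kJ/s.
Since 0.1948 < R, time spent handling D is better spent searching.

No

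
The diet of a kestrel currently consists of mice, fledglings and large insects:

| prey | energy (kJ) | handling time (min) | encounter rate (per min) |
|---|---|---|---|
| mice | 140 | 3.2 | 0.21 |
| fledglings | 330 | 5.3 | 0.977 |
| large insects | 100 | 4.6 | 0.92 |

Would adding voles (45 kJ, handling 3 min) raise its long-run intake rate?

No

Current rate: (0.21×140 + 0.977×330 + 0.92×100)/(1 + 0.21×3.2 + 0.977×5.3 + 0.92×4.6) = 40.05 kJ/min.
Profitability of voles: 45/3 = 15 kJ/min.
15 < 40.05, so adding voles would lower the average — exclude it.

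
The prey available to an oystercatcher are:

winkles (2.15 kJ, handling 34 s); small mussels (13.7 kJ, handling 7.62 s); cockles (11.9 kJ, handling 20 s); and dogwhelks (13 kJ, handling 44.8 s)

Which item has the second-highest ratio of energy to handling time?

In descending order of E/h:
small mussels: 13.7/7.62 = 1.8 kJ/s
cockles: 11.9/20 = 0.595 kJ/s
dogwhelks: 13/44.8 = 0.29 kJ/s
winkles: 2.15/34 = 0.0632 kJ/s

cockles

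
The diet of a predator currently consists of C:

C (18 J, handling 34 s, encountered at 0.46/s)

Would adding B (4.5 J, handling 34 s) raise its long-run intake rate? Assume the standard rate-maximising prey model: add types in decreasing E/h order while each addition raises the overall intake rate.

Intake rate on the current diet: R = (0.46×18) / (1 + 0.46×34) = 8.28/16.64 = 0.4976 J/s.
Profitability of B: 4.5/34 = 0.1324 J/s.
0.1324 < 0.4976, so adding B would lower the average — exclude it.

No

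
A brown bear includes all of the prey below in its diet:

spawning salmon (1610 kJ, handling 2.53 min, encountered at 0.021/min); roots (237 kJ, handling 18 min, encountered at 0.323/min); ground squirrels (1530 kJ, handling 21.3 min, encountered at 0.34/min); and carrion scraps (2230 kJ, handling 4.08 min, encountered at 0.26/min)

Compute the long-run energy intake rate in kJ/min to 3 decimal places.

R = (0.021×1610 + 0.323×237 + 0.34×1530 + 0.26×2230) / (1 + 0.021×2.53 + 0.323×18 + 0.34×21.3 + 0.26×4.08) = 1210/15.17 = 79.79 kJ/min.

79.787 kJ/min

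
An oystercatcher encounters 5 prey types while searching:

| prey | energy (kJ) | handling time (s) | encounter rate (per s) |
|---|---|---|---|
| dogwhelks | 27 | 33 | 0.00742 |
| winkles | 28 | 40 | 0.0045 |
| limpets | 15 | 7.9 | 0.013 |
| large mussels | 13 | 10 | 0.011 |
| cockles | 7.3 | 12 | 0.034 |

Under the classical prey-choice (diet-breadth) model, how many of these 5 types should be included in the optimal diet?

Profitabilities (E/h, kJ/s): limpets 1.9, large mussels 1.3, dogwhelks 0.818, winkles 0.7, cockles 0.608. Add prey in this order while the next type's profitability exceeds the intake rate on those already taken.
Rate on top 1: 0.1768. large mussels: 1.3 > 0.1768 → include.
Rate on top 2: 0.2787. dogwhelks: 0.818 > 0.2787 → include.
Rate on top 3: 0.3693. winkles: 0.7 > 0.3693 → include.
Rate on top 4: 0.4057. cockles: 0.608 > 0.4057 → include.
Optimal diet: limpets, large mussels, dogwhelks, winkles, cockles — 5 of 5 types.

5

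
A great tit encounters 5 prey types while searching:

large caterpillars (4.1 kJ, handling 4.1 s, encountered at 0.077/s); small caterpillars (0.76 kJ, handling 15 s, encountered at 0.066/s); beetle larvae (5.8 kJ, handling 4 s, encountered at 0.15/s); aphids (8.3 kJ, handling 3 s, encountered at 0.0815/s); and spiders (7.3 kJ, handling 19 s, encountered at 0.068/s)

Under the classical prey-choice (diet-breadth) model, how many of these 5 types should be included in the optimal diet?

3

Profitabilities (E/h, kJ/s): aphids 2.77, beetle larvae 1.45, large caterpillars 1, spiders 0.384, small caterpillars 0.0507. Add prey in this order while the next type's profitability exceeds the intake rate on those already taken.
Rate on top 1: 0.5436. beetle larvae: 1.45 > 0.5436 → include.
Rate on top 2: 0.8384. large caterpillars: 1 > 0.8384 → include.
Rate on top 3: 0.862. spiders: 0.384 < 0.862 → exclude; stop.
Optimal diet: aphids, beetle larvae, large caterpillars — 3 of 5 types.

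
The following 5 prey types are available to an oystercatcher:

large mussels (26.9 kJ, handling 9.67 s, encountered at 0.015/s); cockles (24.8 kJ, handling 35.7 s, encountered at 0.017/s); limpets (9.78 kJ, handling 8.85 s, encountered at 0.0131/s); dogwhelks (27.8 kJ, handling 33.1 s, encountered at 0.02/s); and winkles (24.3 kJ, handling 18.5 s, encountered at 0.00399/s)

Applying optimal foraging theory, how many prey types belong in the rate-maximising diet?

E/h in descending order: large mussels 2.78, winkles 1.31, limpets 1.11, dogwhelks 0.84, cockles 0.695 kJ/s. The optimal diet is the largest prefix of this list for which every included type satisfies E_i/h_i > R on the types above it.
Rate on top 1: 0.3524. winkles: 1.31 > 0.3524 → include.
Rate on top 2: 0.4106. limpets: 1.11 > 0.4106 → include.
Rate on top 3: 0.4709. dogwhelks: 0.84 > 0.4709 → include.
Rate on top 4: 0.5932. cockles: 0.695 > 0.5932 → include.
Optimal diet: large mussels, winkles, limpets, dogwhelks, cockles — 5 of 5 types.

5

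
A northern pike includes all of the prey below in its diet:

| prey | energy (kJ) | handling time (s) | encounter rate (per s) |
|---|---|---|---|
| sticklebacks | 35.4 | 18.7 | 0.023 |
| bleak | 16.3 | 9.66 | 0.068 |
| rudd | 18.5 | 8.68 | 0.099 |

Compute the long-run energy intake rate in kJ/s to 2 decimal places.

Energy encountered per unit search time: 0.023×35.4 + 0.068×16.3 + 0.099×18.5 = 3.754 kJ/s.
Handling time per unit search time: 0.023×18.7 + 0.068×9.66 + 0.099×8.68 = 1.946.
Rate = 3.754/(1 + 1.946) = 1.274 kJ/s.

1.27 kJ/s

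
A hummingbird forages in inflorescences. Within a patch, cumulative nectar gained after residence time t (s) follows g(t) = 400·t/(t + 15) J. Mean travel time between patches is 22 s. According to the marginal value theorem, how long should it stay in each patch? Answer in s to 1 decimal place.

18.2 s

Optimal t* satisfies g'(t*) = g(t*)/(T + t*).
g'(t) = 400·15/(t + 15)². Setting 400·15/(t+15)² = 400t/[(t+15)(22+t)] gives 15(22+t) = t(t+15), so t² = 15×22 = 330.
t* = √330 = 18.17 s.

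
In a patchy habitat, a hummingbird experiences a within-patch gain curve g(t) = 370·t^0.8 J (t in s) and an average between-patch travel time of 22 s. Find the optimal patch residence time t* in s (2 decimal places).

88.00 s

Optimal t* satisfies g'(t*) = g(t*)/(T + t*).
g'(t) = 0.8·370·t^-0.2. Setting 0.8·370·t^-0.2 = 370·t^0.8/(22+t) gives 0.8(22+t) = t, so 0.20·t = 0.8×22.
t* = 0.8×22/0.20 = 88 s.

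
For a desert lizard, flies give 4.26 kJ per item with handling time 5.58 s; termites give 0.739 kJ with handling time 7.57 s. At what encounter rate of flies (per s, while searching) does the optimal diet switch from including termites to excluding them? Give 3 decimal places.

0.026 per s

The zero-one rule: include termites iff E₂/h₂ > λE₁/(1+λh₁). Equality gives the switch point.
λE₁h₂ = E₂ + λE₂h₁ ⇒ λ = E₂/(E₁h₂ − E₂h₁) = 0.739/(32.25 − 4.124) = 0.02628 per s.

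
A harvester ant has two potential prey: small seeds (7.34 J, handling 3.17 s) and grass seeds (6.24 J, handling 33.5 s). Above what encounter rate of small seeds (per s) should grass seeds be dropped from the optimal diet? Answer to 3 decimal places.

0.028 per s

Drop grass seeds once their profitability E₂/h₂ falls below the rate achievable on small seeds alone: E₂/h₂ = λE₁/(1 + λh₁).
Solve for λ: λE₁h₂ = E₂(1 + λh₁) → λ(E₁h₂ − E₂h₁) = E₂ → λ = E₂/(E₁h₂ − E₂h₁).
λ = 6.24/(7.34×33.5 − 6.24×3.17) = 6.24/226.1 = 0.0276 per s.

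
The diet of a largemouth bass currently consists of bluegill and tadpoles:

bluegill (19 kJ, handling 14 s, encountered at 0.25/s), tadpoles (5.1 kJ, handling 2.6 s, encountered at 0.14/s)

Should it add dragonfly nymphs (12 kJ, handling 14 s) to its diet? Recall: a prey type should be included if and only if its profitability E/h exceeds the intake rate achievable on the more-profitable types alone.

No

Current rate: (0.25×19 + 0.14×5.1)/(1 + 0.25×14 + 0.14×2.6) = 1.123 kJ/s.
Profitability of dragonfly nymphs: 12/14 = 0.8571 kJ/s.
Since 0.8571 < R, time spent handling dragonfly nymphs is better spent searching.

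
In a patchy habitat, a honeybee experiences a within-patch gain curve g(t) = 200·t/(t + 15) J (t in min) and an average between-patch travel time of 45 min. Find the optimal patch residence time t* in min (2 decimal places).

25.98 min

Maximise g(t)/(T+t): set derivative to zero → g'(t)(T+t) = g(t).
g'(t) = 200·15/(t + 15)². Setting 200·15/(t+15)² = 200t/[(t+15)(45+t)] gives 15(45+t) = t(t+15), so t² = 15×45 = 675.
t* = √675 = 25.98 min.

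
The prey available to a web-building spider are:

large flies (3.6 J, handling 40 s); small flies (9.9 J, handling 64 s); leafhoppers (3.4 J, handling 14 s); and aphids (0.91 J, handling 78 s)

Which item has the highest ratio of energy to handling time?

leafhoppers

In descending order of E/h:
leafhoppers: 3.4/14 = 0.243 J/s
small flies: 9.9/64 = 0.155 J/s
large flies: 3.6/40 = 0.09 J/s
aphids: 0.91/78 = 0.0117 J/s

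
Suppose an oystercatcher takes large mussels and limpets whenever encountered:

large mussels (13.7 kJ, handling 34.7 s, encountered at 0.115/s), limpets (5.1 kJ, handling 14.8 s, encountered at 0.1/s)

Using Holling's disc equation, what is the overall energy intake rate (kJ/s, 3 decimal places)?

0.322 kJ/s

Energy encountered per unit search time: 0.115×13.7 + 0.1×5.1 = 2.085 kJ/s.
Handling time per unit search time: 0.115×34.7 + 0.1×14.8 = 5.471.
Rate = 2.085/(1 + 5.471) = 0.3223 kJ/s.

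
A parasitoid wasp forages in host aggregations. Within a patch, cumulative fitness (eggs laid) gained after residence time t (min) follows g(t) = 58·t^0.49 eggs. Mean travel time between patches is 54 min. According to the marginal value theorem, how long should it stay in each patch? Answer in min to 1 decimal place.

51.9 min

Maximise g(t)/(T+t): set derivative to zero → g'(t)(T+t) = g(t).
g'(t) = 0.49·58·t^-0.51. Setting 0.49·58·t^-0.51 = 58·t^0.49/(54+t) gives 0.49(54+t) = t, so 0.51·t = 0.49×54.
t* = 0.49×54/0.51 = 51.88 min.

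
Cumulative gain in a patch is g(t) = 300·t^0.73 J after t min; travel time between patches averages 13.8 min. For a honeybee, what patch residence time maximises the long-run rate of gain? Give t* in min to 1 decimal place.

37.3 min

Optimal t* satisfies g'(t*) = g(t*)/(T + t*).
g'(t) = 0.73·300·t^-0.27. Setting 0.73·300·t^-0.27 = 300·t^0.73/(13.8+t) gives 0.73(13.8+t) = t, so 0.27·t = 0.73×13.8.
t* = 0.73×13.8/0.27 = 37.31 min.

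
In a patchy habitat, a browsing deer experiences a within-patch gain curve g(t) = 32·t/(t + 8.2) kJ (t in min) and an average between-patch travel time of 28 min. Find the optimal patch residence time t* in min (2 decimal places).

Maximise g(t)/(T+t): set derivative to zero → g'(t)(T+t) = g(t).
g'(t) = 32·8.2/(t + 8.2)². Setting 32·8.2/(t+8.2)² = 32t/[(t+8.2)(28+t)] gives 8.2(28+t) = t(t+8.2), so t² = 8.2×28 = 229.6.
t* = √229.6 = 15.15 min.

15.15 min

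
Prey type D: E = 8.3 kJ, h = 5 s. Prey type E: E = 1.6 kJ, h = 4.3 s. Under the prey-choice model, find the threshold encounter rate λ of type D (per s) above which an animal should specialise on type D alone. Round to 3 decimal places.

0.058 per s

Drop type E once their profitability E₂/h₂ falls below the rate achievable on type D alone: E₂/h₂ = λE₁/(1 + λh₁).
Solve for λ: λE₁h₂ = E₂(1 + λh₁) → λ(E₁h₂ − E₂h₁) = E₂ → λ = E₂/(E₁h₂ − E₂h₁).
λ = 1.6/(8.3×4.3 − 1.6×5) = 1.6/27.69 = 0.05778 per s.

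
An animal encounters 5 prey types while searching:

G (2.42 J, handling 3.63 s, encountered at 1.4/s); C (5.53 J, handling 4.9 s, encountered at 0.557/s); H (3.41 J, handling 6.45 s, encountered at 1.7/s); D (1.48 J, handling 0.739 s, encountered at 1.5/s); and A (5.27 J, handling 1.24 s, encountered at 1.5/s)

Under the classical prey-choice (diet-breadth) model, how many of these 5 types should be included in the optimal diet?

E/h in descending order: A 4.25, D 2, C 1.13, G 0.667, H 0.529 J/s. The optimal diet is the largest prefix of this list for which every included type satisfies E_i/h_i > R on the types above it.
Rate on top 1: 2.764. D: 2 < 2.764 → exclude; stop.
Optimal diet: A — 1 of 5 types.

1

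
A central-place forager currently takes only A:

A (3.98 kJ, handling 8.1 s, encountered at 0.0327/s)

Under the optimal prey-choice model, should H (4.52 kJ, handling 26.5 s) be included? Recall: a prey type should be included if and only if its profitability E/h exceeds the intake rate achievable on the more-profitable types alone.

Current rate: (0.0327×3.98)/(1 + 0.0327×8.1) = 0.1029 kJ/s.
H: E/h = 4.52/26.5 = 0.1706 kJ/s.
Since 0.1706 > R, including H increases the long-run rate.

Yes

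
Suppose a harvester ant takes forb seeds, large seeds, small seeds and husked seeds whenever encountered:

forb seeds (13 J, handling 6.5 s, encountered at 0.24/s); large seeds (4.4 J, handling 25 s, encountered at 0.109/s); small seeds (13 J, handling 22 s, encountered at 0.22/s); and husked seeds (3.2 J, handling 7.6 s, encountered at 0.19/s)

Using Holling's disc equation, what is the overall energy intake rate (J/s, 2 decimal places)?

Energy encountered per unit search time: 0.24×13 + 0.109×4.4 + 0.22×13 + 0.19×3.2 = 7.068 J/s.
Handling time per unit search time: 0.24×6.5 + 0.109×25 + 0.22×22 + 0.19×7.6 = 10.57.
Rate = 7.068/(1 + 10.57) = 0.6109 J/s.

0.61 J/s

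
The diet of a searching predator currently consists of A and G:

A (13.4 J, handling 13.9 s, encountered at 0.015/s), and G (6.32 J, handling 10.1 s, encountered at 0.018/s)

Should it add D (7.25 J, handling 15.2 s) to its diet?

Current rate: (0.015×13.4 + 0.018×6.32)/(1 + 0.015×13.9 + 0.018×10.1) = 0.2264 J/s.
Profitability of D: 7.25/15.2 = 0.477 J/s.
Since 0.477 > R, including D increases the long-run rate.

Yes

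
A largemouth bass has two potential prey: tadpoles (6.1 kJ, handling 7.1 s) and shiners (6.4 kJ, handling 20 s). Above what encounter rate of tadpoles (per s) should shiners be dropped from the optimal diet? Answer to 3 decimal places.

0.084 per s

At the threshold, the rate on tadpoles alone equals the profitability of shiners: λ·6.1/(1 + λ·7.1) = 6.4/20 = 0.32.
Rearranging, λ(6.1 − 0.32×7.1) = 0.32, so λ = 0.32/3.828 = 0.08359 per s.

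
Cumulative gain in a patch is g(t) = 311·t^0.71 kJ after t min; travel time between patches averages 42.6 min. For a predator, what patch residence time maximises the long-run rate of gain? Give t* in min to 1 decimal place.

104.3 min

By the marginal value theorem, leave when the instantaneous gain rate g'(t) equals the habitat-wide average g(t)/(T + t).
g'(t) = 0.71·311·t^-0.29. Setting 0.71·311·t^-0.29 = 311·t^0.71/(42.6+t) gives 0.71(42.6+t) = t, so 0.29·t = 0.71×42.6.
t* = 0.71×42.6/0.29 = 104.3 min.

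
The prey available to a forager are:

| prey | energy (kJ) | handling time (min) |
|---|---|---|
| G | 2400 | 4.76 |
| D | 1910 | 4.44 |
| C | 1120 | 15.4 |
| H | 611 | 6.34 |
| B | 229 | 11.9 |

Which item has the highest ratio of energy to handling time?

In descending order of E/h:
G: 2400/4.76 = 504 kJ/min
D: 1910/4.44 = 430 kJ/min
H: 611/6.34 = 96.4 kJ/min
C: 1120/15.4 = 72.7 kJ/min
B: 229/11.9 = 19.2 kJ/min

G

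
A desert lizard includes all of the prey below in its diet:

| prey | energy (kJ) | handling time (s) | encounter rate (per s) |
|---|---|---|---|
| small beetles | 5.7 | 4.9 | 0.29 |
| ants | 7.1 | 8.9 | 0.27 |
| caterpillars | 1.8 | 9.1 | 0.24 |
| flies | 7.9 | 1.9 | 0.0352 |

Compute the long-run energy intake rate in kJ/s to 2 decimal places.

0.60 kJ/s

R = (0.29×5.7 + 0.27×7.1 + 0.24×1.8 + 0.0352×7.9) / (1 + 0.29×4.9 + 0.27×8.9 + 0.24×9.1 + 0.0352×1.9) = 4.28/7.075 = 0.605 kJ/s.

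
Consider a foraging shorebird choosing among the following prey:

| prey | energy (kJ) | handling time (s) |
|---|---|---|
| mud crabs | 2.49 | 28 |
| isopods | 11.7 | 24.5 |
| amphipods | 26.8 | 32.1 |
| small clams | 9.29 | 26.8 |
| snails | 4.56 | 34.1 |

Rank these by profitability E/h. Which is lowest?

In descending order of E/h:
amphipods: 26.8/32.1 = 0.835 kJ/s
isopods: 11.7/24.5 = 0.478 kJ/s
small clams: 9.29/26.8 = 0.347 kJ/s
snails: 4.56/34.1 = 0.134 kJ/s
mud crabs: 2.49/28 = 0.0889 kJ/s

mud crabs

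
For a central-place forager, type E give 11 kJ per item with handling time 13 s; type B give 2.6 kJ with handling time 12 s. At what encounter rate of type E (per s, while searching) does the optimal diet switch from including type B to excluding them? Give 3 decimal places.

Drop type B once their profitability E₂/h₂ falls below the rate achievable on type E alone: E₂/h₂ = λE₁/(1 + λh₁).
Solve for λ: λE₁h₂ = E₂(1 + λh₁) → λ(E₁h₂ − E₂h₁) = E₂ → λ = E₂/(E₁h₂ − E₂h₁).
λ = 2.6/(11×12 − 2.6×13) = 2.6/98.2 = 0.02648 per s.

0.026 per s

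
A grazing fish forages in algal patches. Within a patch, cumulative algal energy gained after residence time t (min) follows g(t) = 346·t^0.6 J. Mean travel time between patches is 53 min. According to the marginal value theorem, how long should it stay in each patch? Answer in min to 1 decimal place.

Maximise g(t)/(T+t): set derivative to zero → g'(t)(T+t) = g(t).
g'(t) = 0.6·346·t^-0.4. Setting 0.6·346·t^-0.4 = 346·t^0.6/(53+t) gives 0.6(53+t) = t, so 0.40·t = 0.6×53.
t* = 0.6×53/0.40 = 79.5 min.

79.5 min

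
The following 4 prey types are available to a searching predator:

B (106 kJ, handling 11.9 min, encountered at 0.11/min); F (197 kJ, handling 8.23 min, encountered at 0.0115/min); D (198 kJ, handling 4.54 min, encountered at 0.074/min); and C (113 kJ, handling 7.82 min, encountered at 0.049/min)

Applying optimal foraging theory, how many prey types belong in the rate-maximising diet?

Profitabilities (E/h, kJ/min): D 43.6, F 23.9, C 14.5, B 8.91. Add prey in this order while the next type's profitability exceeds the intake rate on those already taken.
Rate on top 1: 10.97. F: 23.9 > 10.97 → include.
Rate on top 2: 11.83. C: 14.5 > 11.83 → include.
Rate on top 3: 12.38. B: 8.91 < 12.38 → exclude; stop.
Optimal diet: D, F, C — 3 of 4 types.

3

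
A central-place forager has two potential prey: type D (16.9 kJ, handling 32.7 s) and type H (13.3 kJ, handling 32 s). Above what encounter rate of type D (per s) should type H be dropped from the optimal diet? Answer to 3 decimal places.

0.126 per s

The zero-one rule: include type H iff E₂/h₂ > λE₁/(1+λh₁). Equality gives the switch point.
λE₁h₂ = E₂ + λE₂h₁ ⇒ λ = E₂/(E₁h₂ − E₂h₁) = 13.3/(540.8 − 434.9) = 0.1256 per s.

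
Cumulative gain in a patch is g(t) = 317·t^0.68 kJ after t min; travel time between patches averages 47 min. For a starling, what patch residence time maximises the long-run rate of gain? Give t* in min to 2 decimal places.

99.88 min

Maximise g(t)/(T+t): set derivative to zero → g'(t)(T+t) = g(t).
g'(t) = 0.68·317·t^-0.32. Setting 0.68·317·t^-0.32 = 317·t^0.68/(47+t) gives 0.68(47+t) = t, so 0.32·t = 0.68×47.
t* = 0.68×47/0.32 = 99.88 min.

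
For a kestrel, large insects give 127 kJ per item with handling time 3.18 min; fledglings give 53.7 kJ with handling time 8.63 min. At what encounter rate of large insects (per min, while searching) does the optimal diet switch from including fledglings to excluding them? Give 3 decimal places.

0.058 per min

Drop fledglings once their profitability E₂/h₂ falls below the rate achievable on large insects alone: E₂/h₂ = λE₁/(1 + λh₁).
Solve for λ: λE₁h₂ = E₂(1 + λh₁) → λ(E₁h₂ − E₂h₁) = E₂ → λ = E₂/(E₁h₂ − E₂h₁).
λ = 53.7/(127×8.63 − 53.7×3.18) = 53.7/925.2 = 0.05804 per min.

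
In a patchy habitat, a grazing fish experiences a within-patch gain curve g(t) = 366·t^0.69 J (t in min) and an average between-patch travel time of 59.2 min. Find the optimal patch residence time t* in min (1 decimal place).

Optimal t* satisfies g'(t*) = g(t*)/(T + t*).
g'(t) = 0.69·366·t^-0.31. Setting 0.69·366·t^-0.31 = 366·t^0.69/(59.2+t) gives 0.69(59.2+t) = t, so 0.31·t = 0.69×59.2.
t* = 0.69×59.2/0.31 = 131.8 min.

131.8 min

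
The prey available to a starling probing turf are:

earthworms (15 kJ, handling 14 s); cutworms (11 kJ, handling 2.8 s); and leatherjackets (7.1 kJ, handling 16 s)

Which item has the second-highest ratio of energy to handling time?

earthworms

Profitability E/h (kJ/s): earthworms = 15/14 = 1.07, cutworms = 11/2.8 = 3.93, leatherjackets = 7.1/16 = 0.444.
Ranked: cutworms > earthworms > leatherjackets.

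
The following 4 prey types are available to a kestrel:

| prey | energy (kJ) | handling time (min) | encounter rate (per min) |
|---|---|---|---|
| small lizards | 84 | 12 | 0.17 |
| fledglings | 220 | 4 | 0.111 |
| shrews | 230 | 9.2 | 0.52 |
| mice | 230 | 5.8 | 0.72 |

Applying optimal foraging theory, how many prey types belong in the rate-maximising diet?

2

Rank by E/h (kJ/min): fledglings 55, mice 39.7, shrews 25, small lizards 7. Include each in turn until the next type's E/h falls below the running intake rate.
Rate on top 1: 16.91. mice: 39.7 > 16.91 → include.
Rate on top 2: 33.81. shrews: 25 < 33.81 → exclude; stop.
Optimal diet: fledglings, mice — 2 of 4 types.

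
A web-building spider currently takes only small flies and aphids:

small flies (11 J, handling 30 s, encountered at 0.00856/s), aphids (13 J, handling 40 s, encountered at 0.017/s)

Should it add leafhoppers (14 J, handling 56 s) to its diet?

Intake rate on the current diet: R = (0.00856×11 + 0.017×13) / (1 + 0.00856×30 + 0.017×40) = 0.3152/1.937 = 0.1627 J/s.
Profitability of leafhoppers: 14/56 = 0.25 J/s.
Since 0.25 > R, including leafhoppers increases the long-run rate.

Yes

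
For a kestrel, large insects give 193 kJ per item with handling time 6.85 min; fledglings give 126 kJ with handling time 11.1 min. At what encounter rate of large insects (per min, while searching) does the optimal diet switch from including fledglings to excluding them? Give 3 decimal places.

Drop fledglings once their profitability E₂/h₂ falls below the rate achievable on large insects alone: E₂/h₂ = λE₁/(1 + λh₁).
Solve for λ: λE₁h₂ = E₂(1 + λh₁) → λ(E₁h₂ − E₂h₁) = E₂ → λ = E₂/(E₁h₂ − E₂h₁).
λ = 126/(193×11.1 − 126×6.85) = 126/1279 = 0.0985 per min.

0.098 per min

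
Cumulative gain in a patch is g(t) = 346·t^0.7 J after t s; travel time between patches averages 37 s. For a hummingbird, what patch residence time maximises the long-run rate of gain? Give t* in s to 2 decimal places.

Maximise g(t)/(T+t): set derivative to zero → g'(t)(T+t) = g(t).
g'(t) = 0.7·346·t^-0.3. Setting 0.7·346·t^-0.3 = 346·t^0.7/(37+t) gives 0.7(37+t) = t, so 0.30·t = 0.7×37.
t* = 0.7×37/0.30 = 86.33 s.

86.33 s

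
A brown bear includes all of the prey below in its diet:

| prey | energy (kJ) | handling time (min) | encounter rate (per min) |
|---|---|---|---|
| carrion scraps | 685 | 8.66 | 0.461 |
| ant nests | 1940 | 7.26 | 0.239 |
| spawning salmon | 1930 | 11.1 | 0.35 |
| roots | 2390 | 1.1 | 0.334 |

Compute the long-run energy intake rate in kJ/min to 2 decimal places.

R = (0.461×685 + 0.239×1940 + 0.35×1930 + 0.334×2390) / (1 + 0.461×8.66 + 0.239×7.26 + 0.35×11.1 + 0.334×1.1) = 2253/10.98 = 205.2 kJ/min.

205.21 kJ/min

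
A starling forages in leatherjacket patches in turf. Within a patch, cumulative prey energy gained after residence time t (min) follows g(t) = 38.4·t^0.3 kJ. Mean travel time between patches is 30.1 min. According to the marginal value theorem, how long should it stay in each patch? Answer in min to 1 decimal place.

Optimal t* satisfies g'(t*) = g(t*)/(T + t*).
g'(t) = 0.3·38.4·t^-0.7. Setting 0.3·38.4·t^-0.7 = 38.4·t^0.3/(30.1+t) gives 0.3(30.1+t) = t, so 0.70·t = 0.3×30.1.
t* = 0.3×30.1/0.70 = 12.9 min.

12.9 min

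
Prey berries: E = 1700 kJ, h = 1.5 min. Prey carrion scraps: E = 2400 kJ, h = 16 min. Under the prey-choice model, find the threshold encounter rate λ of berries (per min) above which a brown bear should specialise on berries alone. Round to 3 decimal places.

0.102 per min

At the threshold, the rate on berries alone equals the profitability of carrion scraps: λ·1700/(1 + λ·1.5) = 2400/16 = 150.
Rearranging, λ(1700 − 150×1.5) = 150, so λ = 150/1475 = 0.1017 per min.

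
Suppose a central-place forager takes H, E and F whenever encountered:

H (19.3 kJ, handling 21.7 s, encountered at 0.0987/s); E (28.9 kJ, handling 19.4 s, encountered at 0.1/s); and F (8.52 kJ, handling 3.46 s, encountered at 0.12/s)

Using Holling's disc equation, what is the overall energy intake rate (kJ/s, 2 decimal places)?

1.06 kJ/s

R = Σλ_iE_i / (1 + Σλ_ih_i)
Numerator: 0.0987×19.3 + 0.1×28.9 + 0.12×8.52 = 5.817
Denominator: 1 + 0.0987×21.7 + 0.1×19.4 + 0.12×3.46 = 5.497
R = 5.817/5.497 = 1.058 kJ/s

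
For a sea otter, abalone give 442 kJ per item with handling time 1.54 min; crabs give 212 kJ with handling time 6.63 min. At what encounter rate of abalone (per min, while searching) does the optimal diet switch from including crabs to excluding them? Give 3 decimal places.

0.081 per min

The zero-one rule: include crabs iff E₂/h₂ > λE₁/(1+λh₁). Equality gives the switch point.
λE₁h₂ = E₂ + λE₂h₁ ⇒ λ = E₂/(E₁h₂ − E₂h₁) = 212/(2930 − 326.5) = 0.08141 per min.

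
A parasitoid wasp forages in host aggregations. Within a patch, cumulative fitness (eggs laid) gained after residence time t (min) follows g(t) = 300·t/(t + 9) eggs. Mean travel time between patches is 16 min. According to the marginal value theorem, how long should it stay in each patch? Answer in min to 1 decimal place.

By the marginal value theorem, leave when the instantaneous gain rate g'(t) equals the habitat-wide average g(t)/(T + t).
g'(t) = 300·9/(t + 9)². Setting 300·9/(t+9)² = 300t/[(t+9)(16+t)] gives 9(16+t) = t(t+9), so t² = 9×16 = 144.
t* = √144 = 12 min.

12.0 min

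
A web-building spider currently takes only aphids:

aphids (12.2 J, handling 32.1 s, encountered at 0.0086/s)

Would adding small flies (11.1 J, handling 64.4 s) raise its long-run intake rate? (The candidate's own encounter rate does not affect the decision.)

Intake rate on the current diet: R = (0.0086×12.2) / (1 + 0.0086×32.1) = 0.1049/1.276 = 0.08222 J/s.
Profitability of small flies: 11.1/64.4 = 0.1724 J/s.
0.1724 > 0.08222, so adding small flies raises the average — include it.

Yes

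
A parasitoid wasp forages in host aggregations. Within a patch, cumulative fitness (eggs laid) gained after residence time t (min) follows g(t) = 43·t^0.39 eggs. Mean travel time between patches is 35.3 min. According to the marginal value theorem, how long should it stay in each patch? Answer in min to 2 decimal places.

22.57 min

Maximise g(t)/(T+t): set derivative to zero → g'(t)(T+t) = g(t).
g'(t) = 0.39·43·t^-0.61. Setting 0.39·43·t^-0.61 = 43·t^0.39/(35.3+t) gives 0.39(35.3+t) = t, so 0.61·t = 0.39×35.3.
t* = 0.39×35.3/0.61 = 22.57 min.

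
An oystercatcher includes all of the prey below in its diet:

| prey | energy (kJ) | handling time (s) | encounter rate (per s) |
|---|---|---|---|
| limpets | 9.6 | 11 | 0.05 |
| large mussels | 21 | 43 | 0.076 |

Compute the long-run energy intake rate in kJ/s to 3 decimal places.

R = Σλ_iE_i / (1 + Σλ_ih_i)
Numerator: 0.05×9.6 + 0.076×21 = 2.076
Denominator: 1 + 0.05×11 + 0.076×43 = 4.818
R = 2.076/4.818 = 0.4309 kJ/s

0.431 kJ/s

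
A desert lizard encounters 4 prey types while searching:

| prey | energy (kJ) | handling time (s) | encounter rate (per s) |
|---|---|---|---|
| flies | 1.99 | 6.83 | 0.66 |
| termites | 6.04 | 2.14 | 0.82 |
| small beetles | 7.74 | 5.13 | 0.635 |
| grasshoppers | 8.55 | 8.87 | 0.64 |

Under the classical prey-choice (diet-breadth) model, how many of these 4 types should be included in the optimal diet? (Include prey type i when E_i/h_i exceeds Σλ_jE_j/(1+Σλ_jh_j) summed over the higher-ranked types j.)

Rank by E/h (kJ/s): termites 2.82, small beetles 1.51, grasshoppers 0.964, flies 0.291. Include each in turn until the next type's E/h falls below the running intake rate.
Rate on top 1: 1.798. small beetles: 1.51 < 1.798 → exclude; stop.
Optimal diet: termites — 1 of 4 types.

1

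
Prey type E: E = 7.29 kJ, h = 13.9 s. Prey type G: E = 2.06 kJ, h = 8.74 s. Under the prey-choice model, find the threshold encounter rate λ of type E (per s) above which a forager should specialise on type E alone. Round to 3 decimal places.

Drop type G once their profitability E₂/h₂ falls below the rate achievable on type E alone: E₂/h₂ = λE₁/(1 + λh₁).
Solve for λ: λE₁h₂ = E₂(1 + λh₁) → λ(E₁h₂ − E₂h₁) = E₂ → λ = E₂/(E₁h₂ − E₂h₁).
λ = 2.06/(7.29×8.74 − 2.06×13.9) = 2.06/35.08 = 0.05872 per s.

0.059 per s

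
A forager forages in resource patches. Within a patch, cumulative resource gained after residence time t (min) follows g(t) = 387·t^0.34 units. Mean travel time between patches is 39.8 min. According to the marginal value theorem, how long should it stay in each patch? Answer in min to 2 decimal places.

20.50 min

Optimal t* satisfies g'(t*) = g(t*)/(T + t*).
g'(t) = 0.34·387·t^-0.66. Setting 0.34·387·t^-0.66 = 387·t^0.34/(39.8+t) gives 0.34(39.8+t) = t, so 0.66·t = 0.34×39.8.
t* = 0.34×39.8/0.66 = 20.5 min.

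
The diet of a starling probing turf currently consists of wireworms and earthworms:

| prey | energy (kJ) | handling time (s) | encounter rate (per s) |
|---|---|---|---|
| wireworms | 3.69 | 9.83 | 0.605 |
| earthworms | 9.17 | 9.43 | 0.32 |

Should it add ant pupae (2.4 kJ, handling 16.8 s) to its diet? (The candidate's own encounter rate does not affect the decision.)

No

Current rate: (0.605×3.69 + 0.32×9.17)/(1 + 0.605×9.83 + 0.32×9.43) = 0.5185 kJ/s.
ant pupae: E/h = 2.4/16.8 = 0.1429 kJ/s.
0.1429 < 0.5185, so adding ant pupae would lower the average — exclude it.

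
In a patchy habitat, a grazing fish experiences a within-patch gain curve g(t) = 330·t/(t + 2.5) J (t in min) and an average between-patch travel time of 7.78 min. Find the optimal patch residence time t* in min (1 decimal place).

4.4 min

Optimal t* satisfies g'(t*) = g(t*)/(T + t*).
g'(t) = 330·2.5/(t + 2.5)². Setting 330·2.5/(t+2.5)² = 330t/[(t+2.5)(7.78+t)] gives 2.5(7.78+t) = t(t+2.5), so t² = 2.5×7.78 = 19.45.
t* = √19.45 = 4.41 min.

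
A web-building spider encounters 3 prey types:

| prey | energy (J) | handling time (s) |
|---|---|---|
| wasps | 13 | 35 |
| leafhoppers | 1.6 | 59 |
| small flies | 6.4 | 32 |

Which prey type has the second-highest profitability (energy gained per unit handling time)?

Profitability E/h (J/s): wasps = 13/35 = 0.371, leafhoppers = 1.6/59 = 0.0271, small flies = 6.4/32 = 0.2.
Ranked: wasps > small flies > leafhoppers.

small flies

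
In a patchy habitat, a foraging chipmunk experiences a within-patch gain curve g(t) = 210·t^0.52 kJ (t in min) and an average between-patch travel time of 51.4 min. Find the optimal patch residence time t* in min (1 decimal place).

55.7 min

Optimal t* satisfies g'(t*) = g(t*)/(T + t*).
g'(t) = 0.52·210·t^-0.48. Setting 0.52·210·t^-0.48 = 210·t^0.52/(51.4+t) gives 0.52(51.4+t) = t, so 0.48·t = 0.52×51.4.
t* = 0.52×51.4/0.48 = 55.68 min.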